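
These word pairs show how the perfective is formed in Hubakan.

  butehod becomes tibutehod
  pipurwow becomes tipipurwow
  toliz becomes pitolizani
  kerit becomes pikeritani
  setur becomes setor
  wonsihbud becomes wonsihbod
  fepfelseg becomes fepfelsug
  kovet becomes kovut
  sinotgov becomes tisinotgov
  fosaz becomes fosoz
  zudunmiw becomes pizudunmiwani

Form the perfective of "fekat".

kovet and kerit both end in -t yet inflect differently (kovut, pikeritani), so the final letter is not what conditions the rule; the last vowel is.
"fekat" has last vowel 'a'. The one such stem in the data (fosaz → fosoz) changes the last vowel to 'o' (as do setur, wonsihbud), so the same rule applies.
So fekat → fekot.

fekot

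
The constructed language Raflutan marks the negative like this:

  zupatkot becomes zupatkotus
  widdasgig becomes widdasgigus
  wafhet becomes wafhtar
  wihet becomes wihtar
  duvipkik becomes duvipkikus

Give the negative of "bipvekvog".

wihet and zupatkot both end in -t yet inflect differently (wihtar, zupatkotus), so the final letter is not what conditions the rule; the last vowel is.
"bipvekvog" has last vowel 'o'. The one such stem in the data (zupatkot → zupatkotus) adds -us, so the same rule applies.
The other pattern: stems whose last vowel is 'e' delete the last vowel and add -ar.
So bipvekvog → bipvekvogus.

bipvekvogus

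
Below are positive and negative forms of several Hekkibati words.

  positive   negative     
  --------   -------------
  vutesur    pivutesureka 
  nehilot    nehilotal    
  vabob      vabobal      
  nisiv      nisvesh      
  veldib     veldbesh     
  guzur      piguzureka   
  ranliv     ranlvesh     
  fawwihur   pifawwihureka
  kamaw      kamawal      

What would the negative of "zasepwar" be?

"zasepwar" has last vowel 'a'. The one such stem in the data (kamaw → kamawal) adds -al, so the same rule applies.
The other patterns: stems whose last vowel is 'u' add pi- … -eka around the stem; stems whose last vowel is 'i' delete the last vowel and add -esh.
So zasepwar → zasepwaral.

zasepwaral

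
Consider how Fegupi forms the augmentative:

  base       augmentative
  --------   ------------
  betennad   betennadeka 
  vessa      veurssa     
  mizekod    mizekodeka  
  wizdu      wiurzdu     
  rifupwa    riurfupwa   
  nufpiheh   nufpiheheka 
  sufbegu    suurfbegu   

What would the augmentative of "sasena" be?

saursena

"sasena" ends in a vowel. The stems ending in a vowel (sufbegu → suurfbegu, rifupwa → riurfupwa, vessa → veurssa) insert -ur- after the first vowel.
The other pattern: stems ending in a consonant add -eka.
So sasena → saursena.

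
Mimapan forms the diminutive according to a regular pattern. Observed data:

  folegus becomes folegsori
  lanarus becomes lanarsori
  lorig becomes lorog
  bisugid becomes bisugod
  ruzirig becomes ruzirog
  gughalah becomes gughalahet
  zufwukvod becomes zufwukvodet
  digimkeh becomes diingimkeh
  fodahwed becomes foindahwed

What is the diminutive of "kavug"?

kavgori

"kavug" has last vowel 'u'. The stems whose last vowel is 'u' (folegus → folegsori, lanarus → lanarsori) delete the last vowel and add -ori.
The other patterns: stems whose last vowel is 'i' change the last vowel to 'o'; stems whose last vowel is 'a' or 'o' add -et; stems whose last vowel is 'e' insert -in- after the first vowel.
So kavug → kavgori.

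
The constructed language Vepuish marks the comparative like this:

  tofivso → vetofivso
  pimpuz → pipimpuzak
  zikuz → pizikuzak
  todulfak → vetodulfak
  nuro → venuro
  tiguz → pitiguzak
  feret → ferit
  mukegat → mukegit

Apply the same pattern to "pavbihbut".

pavbihbit

"pavbihbut" ends in -t. The stems ending in -t (feret → ferit, mukegat → mukegit) change the last vowel to 'i'.
The other patterns: stems ending in -z add pi- … -ak around the stem; stems ending in -k or -o add the prefix ve-.
So pavbihbut → pavbihbit.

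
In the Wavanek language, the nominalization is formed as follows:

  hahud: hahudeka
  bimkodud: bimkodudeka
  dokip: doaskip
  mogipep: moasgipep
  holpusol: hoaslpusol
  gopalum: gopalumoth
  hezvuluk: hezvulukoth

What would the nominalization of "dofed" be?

dofedeka

hahud and gopalum both have last vowel 'u' yet inflect differently (hahudeka, gopalumoth), so the last vowel is not what conditions the rule; the final letter is.
"dofed" ends in -d. The stems ending in -d (hahud → hahudeka, bimkodud → bimkodudeka) add -eka.
The other patterns: stems ending in -l or -p insert -as- after the first vowel; stems ending in -k or -m add -oth.
So dofed → dofedeka.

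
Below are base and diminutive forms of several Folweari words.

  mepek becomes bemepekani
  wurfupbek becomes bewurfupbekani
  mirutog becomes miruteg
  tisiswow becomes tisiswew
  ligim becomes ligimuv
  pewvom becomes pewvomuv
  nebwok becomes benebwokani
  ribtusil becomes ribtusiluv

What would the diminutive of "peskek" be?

"peskek" ends in -k. The stems ending in -k (wurfupbek → bewurfupbekani, nebwok → benebwokani, mepek → bemepekani) add be- … -ani around the stem.
So peskek → bepeskekani.

bepeskekani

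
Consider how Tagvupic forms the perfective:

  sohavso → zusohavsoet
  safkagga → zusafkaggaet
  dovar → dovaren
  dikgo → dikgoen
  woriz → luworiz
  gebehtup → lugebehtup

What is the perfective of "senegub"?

sohavso and dikgo both end in -o yet inflect differently (zusohavsoet, dikgoen), so the final letter is not what conditions the rule; the first letter is.
"senegub" begins with s-. The stems beginning with s- (sohavso → zusohavsoet, safkagga → zusafkaggaet) add zu- … -et around the stem.
So senegub → zusenegubet.

zusenegubet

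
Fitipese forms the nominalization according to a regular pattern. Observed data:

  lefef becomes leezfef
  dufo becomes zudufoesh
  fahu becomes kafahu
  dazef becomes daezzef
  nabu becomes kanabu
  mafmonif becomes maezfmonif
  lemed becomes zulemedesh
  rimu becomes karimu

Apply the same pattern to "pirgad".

zupirgadesh

lefef and lemed both have last vowel 'e' yet inflect differently (leezfef, zulemedesh), so the last vowel is not what conditions the rule; the final letter is.
"pirgad" ends in -d. The one such stem in the data (lemed → zulemedesh) adds zu- … -esh around the stem, so the same rule applies.
The other patterns: stems ending in -u add the prefix ka-; stems ending in -f insert -ez- after the first vowel.
So pirgad → zupirgadesh.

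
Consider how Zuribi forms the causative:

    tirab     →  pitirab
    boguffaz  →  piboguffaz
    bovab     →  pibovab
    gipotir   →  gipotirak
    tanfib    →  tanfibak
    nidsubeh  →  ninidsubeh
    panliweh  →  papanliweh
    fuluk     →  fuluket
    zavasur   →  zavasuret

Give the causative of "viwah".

piviwah

tirab and tanfib both end in -b yet inflect differently (pitirab, tanfibak), so the final letter is not what conditions the rule; the last vowel is.
"viwah" has last vowel 'a'. The stems whose last vowel is 'a' (tirab → pitirab, boguffaz → piboguffaz, bovab → pibovab) add the prefix pi-.
So viwah → piviwah.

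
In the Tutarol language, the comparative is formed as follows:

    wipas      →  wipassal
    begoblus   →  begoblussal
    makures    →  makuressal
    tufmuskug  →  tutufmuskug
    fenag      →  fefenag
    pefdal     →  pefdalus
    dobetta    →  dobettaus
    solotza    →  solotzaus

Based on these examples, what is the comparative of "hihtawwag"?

hihihtawwag

begoblus and tufmuskug both have last vowel 'u' yet inflect differently (begoblussal, tutufmuskug), so the last vowel is not what conditions the rule; the final letter is.
"hihtawwag" ends in -g. The stems ending in -g (tufmuskug → tutufmuskug, fenag → fefenag) repeat the first consonant+vowel as a prefix.
So hihtawwag → hihihtawwag.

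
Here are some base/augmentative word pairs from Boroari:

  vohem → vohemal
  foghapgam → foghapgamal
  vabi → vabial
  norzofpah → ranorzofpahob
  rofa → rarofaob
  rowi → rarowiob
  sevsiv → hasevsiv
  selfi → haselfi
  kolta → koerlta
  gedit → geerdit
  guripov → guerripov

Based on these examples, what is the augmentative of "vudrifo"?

vudrifoal

vabi and rowi both end in -i yet inflect differently (vabial, rarowiob), so the final letter is not what conditions the rule; the first letter is.
"vudrifo" begins with v-. The stems beginning with v- (vohem → vohemal, vabi → vabial) add -al.
The other patterns: stems beginning with n- or r- add ra- … -ob around the stem; stems beginning with s- add the prefix ha-; stems beginning with g- or k- insert -er- after the first vowel.
So vudrifo → vudrifoal.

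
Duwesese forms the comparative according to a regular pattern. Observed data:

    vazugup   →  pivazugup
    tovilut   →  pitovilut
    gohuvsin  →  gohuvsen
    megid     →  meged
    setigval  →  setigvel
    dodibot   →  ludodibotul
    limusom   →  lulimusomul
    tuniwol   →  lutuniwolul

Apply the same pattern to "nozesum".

pinozesum

"nozesum" has last vowel 'u'. The stems whose last vowel is 'u' (vazugup → pivazugup, tovilut → pitovilut) add the prefix pi-.
The other patterns: stems whose last vowel is 'a' or 'i' change the last vowel to 'e'; stems whose last vowel is 'o' add lu- … -ul around the stem.
So nozesum → pinozesum.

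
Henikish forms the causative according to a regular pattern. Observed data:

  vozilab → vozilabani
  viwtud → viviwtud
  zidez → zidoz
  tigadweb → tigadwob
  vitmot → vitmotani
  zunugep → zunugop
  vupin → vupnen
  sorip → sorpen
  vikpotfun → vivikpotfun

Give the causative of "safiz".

"safiz" has last vowel 'i'. The stems whose last vowel is 'i' (vupin → vupnen, sorip → sorpen) delete the last vowel and add -en.
The other patterns: stems whose last vowel is 'a' or 'o' add -ani; stems whose last vowel is 'u' repeat the first consonant+vowel as a prefix; stems whose last vowel is 'e' change the last vowel to 'o'.
So safiz → safzen.

safzen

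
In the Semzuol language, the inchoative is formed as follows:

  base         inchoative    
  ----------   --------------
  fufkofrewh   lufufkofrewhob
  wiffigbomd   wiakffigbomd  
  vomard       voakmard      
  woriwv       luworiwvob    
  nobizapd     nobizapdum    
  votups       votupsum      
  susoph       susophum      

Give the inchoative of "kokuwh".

fufkofrewh and susoph both end in -h yet inflect differently (lufufkofrewhob, susophum), so the final letter is not what conditions the rule; the second-to-last letter is.
"kokuwh" has second-to-last letter 'w'. The stems whose second-to-last letter is 'w' (fufkofrewh → lufufkofrewhob, woriwv → luworiwvob) add lu- … -ob around the stem.
The other patterns: stems whose second-to-last letter is 'p' add -um; stems whose second-to-last letter is 'm' or 'r' insert -ak- after the first vowel.
So kokuwh → lukokuwhob.

lukokuwhob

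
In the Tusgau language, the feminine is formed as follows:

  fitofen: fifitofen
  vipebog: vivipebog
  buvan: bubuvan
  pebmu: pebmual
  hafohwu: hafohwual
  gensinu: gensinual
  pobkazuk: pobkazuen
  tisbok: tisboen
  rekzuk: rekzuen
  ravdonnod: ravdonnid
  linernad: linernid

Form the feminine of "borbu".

borbual

pebmu and pobkazuk both have last vowel 'u' yet inflect differently (pebmual, pobkazuen), so the last vowel is not what conditions the rule; the final letter is.
"borbu" ends in -u. The stems ending in -u (pebmu → pebmual, hafohwu → hafohwual, gensinu → gensinual) add -al.
The other patterns: stems ending in -g or -n repeat the first consonant+vowel as a prefix; stems ending in -k drop the final letter and add -en; stems ending in -d change the last vowel to 'i'.
So borbu → borbual.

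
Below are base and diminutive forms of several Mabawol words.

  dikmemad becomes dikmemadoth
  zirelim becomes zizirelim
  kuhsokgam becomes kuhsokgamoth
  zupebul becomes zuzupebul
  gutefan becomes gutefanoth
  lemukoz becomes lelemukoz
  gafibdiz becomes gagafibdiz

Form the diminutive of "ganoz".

"ganoz" has last vowel 'o'. The one such stem in the data (lemukoz → lelemukoz) repeats the first consonant+vowel as a prefix (as do zupebul, gafibdiz), so the same rule applies.
So ganoz → gaganoz.

gaganoz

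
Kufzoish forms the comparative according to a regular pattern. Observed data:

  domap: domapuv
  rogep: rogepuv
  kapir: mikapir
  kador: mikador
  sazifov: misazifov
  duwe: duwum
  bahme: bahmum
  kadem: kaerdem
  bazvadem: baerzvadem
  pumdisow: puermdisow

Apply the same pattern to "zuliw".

"zuliw" ends in -w. The one such stem in the data (pumdisow → puermdisow) inserts -er- after the first vowel (as do kadem, bazvadem), so the same rule applies.
The other patterns: stems ending in -p add -uv; stems ending in -r or -v add the prefix mi-; stems ending in -e drop the final letter and add -um.
So zuliw → zuerliw.

zuerliw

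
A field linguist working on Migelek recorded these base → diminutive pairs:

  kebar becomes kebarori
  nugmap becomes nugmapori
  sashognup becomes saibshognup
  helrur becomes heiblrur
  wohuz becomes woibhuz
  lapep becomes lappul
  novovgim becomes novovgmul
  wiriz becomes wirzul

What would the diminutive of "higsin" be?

nugmap and sashognup both end in -p yet inflect differently (nugmapori, saibshognup), so the final letter is not what conditions the rule; the last vowel is.
"higsin" has last vowel 'i'. The stems whose last vowel is 'i' (novovgim → novovgmul, wiriz → wirzul) delete the last vowel and add -ul.
So higsin → higsnul.

higsnul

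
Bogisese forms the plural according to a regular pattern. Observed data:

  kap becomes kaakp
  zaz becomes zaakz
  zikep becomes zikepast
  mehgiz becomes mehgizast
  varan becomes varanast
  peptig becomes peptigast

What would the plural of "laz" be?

laakz

kap and zikep both end in -p yet inflect differently (kaakp, zikepast), so the final letter is not what conditions the rule; the number of vowels is.
"laz" has 1 vowel. The stems with 1 vowel (kap → kaakp, zaz → zaakz) insert -ak- after the first vowel.
So laz → laakz.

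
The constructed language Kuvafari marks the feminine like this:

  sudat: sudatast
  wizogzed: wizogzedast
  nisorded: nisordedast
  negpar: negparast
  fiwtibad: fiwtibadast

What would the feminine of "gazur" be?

Every pair shown (sudat → sudatast, wizogzed → wizogzedast, nisorded → nisordedast, …) follows the same rule: add -ast.
So gazur → gazurast.

gazurast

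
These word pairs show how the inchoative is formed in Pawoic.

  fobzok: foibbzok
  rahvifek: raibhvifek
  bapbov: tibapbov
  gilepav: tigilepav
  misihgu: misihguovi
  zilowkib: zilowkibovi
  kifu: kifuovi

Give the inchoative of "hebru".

hebruovi

"hebru" ends in -u. The stems ending in -u (misihgu → misihguovi, kifu → kifuovi) add -ovi.
The other patterns: stems ending in -k insert -ib- after the first vowel; stems ending in -v add the prefix ti-.
So hebru → hebruovi.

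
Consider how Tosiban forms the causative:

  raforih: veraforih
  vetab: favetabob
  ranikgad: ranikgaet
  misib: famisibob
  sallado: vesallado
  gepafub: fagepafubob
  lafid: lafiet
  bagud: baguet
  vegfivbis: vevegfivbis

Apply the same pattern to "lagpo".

velagpo

gepafub and bagud both have last vowel 'u' yet inflect differently (fagepafubob, baguet), so the last vowel is not what conditions the rule; the final letter is.
"lagpo" ends in -o. The one such stem in the data (sallado → vesallado) adds the prefix ve-, so the same rule applies.
The other patterns: stems ending in -b add fa- … -ob around the stem; stems ending in -d drop the final letter and add -et.
So lagpo → velagpo.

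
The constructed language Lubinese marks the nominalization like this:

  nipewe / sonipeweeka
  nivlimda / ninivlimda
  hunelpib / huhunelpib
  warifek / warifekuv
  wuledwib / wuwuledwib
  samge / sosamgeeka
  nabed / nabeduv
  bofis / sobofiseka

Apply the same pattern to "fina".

hunelpib and bofis both have last vowel 'i' yet inflect differently (huhunelpib, sobofiseka), so the last vowel is not what conditions the rule; the final letter is.
"fina" ends in -a. The one such stem in the data (nivlimda → ninivlimda) repeats the first consonant+vowel as a prefix (as do hunelpib, wuledwib), so the same rule applies.
The other patterns: stems ending in -d or -k add -uv; stems ending in -e or -s add so- … -eka around the stem.
So fina → fifina.

fifina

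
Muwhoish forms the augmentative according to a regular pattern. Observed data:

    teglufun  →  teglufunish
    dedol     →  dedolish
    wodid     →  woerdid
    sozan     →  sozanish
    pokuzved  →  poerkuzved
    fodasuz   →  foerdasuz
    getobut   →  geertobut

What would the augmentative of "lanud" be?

teglufun and fodasuz both have last vowel 'u' yet inflect differently (teglufunish, foerdasuz), so the last vowel is not what conditions the rule; the final letter is.
"lanud" ends in -d. The stems ending in -d (wodid → woerdid, pokuzved → poerkuzved) insert -er- after the first vowel.
So lanud → laernud.

laernud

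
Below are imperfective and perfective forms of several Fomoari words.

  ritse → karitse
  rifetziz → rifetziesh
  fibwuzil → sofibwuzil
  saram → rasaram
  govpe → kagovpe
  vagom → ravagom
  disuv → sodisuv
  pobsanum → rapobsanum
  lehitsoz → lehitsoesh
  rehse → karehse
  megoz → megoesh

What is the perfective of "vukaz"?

vukaesh

"vukaz" ends in -z. The stems ending in -z (megoz → megoesh, rifetziz → rifetziesh, lehitsoz → lehitsoesh) drop the final letter and add -esh.
So vukaz → vukaesh.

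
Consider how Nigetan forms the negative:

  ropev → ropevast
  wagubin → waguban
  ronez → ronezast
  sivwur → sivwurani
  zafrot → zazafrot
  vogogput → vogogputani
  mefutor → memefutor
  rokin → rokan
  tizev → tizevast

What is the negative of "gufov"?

gugufov

vogogput and zafrot both end in -t yet inflect differently (vogogputani, zazafrot), so the final letter is not what conditions the rule; the last vowel is.
"gufov" has last vowel 'o'. The stems whose last vowel is 'o' (zafrot → zazafrot, mefutor → memefutor) repeat the first consonant+vowel as a prefix.
The other patterns: stems whose last vowel is 'u' add -ani; stems whose last vowel is 'e' add -ast; stems whose last vowel is 'i' change the last vowel to 'a'.
So gufov → gugufov.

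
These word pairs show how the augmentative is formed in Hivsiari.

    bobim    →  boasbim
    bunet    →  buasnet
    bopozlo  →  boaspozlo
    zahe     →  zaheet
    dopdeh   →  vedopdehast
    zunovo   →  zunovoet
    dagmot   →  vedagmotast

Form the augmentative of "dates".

zunovo and bopozlo both end in -o yet inflect differently (zunovoet, boaspozlo), so the final letter is not what conditions the rule; the first letter is.
"dates" begins with d-. The stems beginning with d- (dopdeh → vedopdehast, dagmot → vedagmotast) add ve- … -ast around the stem.
The other patterns: stems beginning with z- add -et; stems beginning with b- insert -as- after the first vowel.
So dates → vedatesast.

vedatesast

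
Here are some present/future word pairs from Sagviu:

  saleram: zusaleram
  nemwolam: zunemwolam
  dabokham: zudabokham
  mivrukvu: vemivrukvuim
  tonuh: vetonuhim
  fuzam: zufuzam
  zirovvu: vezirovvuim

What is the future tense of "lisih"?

velisihim

nemwolam and zirovvu both have 3 vowels yet inflect differently (zunemwolam, vezirovvuim), so the number of vowels is not what conditions the rule; the final letter is.
"lisih" ends in -h. The one such stem in the data (tonuh → vetonuhim) adds ve- … -im around the stem, so the same rule applies.
The other pattern: stems ending in -m add the prefix zu-.
So lisih → velisihim.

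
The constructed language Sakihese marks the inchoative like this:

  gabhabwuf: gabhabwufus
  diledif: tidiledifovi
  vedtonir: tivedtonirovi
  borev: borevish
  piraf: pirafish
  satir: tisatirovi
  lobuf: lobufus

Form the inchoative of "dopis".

diledif and gabhabwuf both end in -f yet inflect differently (tidiledifovi, gabhabwufus), so the final letter is not what conditions the rule; the last vowel is.
"dopis" has last vowel 'i'. The stems whose last vowel is 'i' (vedtonir → tivedtonirovi, diledif → tidiledifovi, satir → tisatirovi) add ti- … -ovi around the stem.
So dopis → tidopisovi.

tidopisovi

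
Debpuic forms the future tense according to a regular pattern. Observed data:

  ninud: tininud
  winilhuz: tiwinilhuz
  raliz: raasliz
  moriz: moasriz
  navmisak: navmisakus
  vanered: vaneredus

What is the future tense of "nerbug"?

tinerbug

winilhuz and raliz both end in -z yet inflect differently (tiwinilhuz, raasliz), so the final letter is not what conditions the rule; the last vowel is.
"nerbug" has last vowel 'u'. The stems whose last vowel is 'u' (ninud → tininud, winilhuz → tiwinilhuz) add the prefix ti-.
So nerbug → tinerbug.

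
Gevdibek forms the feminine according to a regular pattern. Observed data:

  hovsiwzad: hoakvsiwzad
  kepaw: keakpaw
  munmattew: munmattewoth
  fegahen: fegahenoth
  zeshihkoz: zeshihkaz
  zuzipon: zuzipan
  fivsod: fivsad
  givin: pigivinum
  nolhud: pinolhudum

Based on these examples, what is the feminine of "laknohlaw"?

laakknohlaw

"laknohlaw" has last vowel 'a'. The stems whose last vowel is 'a' (hovsiwzad → hoakvsiwzad, kepaw → keakpaw) insert -ak- after the first vowel.
So laknohlaw → laakknohlaw.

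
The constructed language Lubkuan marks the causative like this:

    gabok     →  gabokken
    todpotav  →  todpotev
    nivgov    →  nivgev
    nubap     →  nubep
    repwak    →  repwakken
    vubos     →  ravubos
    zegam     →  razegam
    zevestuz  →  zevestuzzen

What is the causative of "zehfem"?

razehfem

repwak and nubap both have last vowel 'a' yet inflect differently (repwakken, nubep), so the last vowel is not what conditions the rule; the final letter is.
"zehfem" ends in -m. The one such stem in the data (zegam → razegam) adds the prefix ra-, so the same rule applies.
So zehfem → razehfem.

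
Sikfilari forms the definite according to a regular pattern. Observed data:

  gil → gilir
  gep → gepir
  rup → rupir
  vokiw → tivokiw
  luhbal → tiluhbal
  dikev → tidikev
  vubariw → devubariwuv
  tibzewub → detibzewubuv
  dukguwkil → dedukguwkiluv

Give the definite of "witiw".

tiwitiw

gil and luhbal both end in -l yet inflect differently (gilir, tiluhbal), so the final letter is not what conditions the rule; the number of vowels is.
"witiw" has 2 vowels. The stems with 2 vowels (vokiw → tivokiw, luhbal → tiluhbal, dikev → tidikev) add the prefix ti-.
So witiw → tiwitiw.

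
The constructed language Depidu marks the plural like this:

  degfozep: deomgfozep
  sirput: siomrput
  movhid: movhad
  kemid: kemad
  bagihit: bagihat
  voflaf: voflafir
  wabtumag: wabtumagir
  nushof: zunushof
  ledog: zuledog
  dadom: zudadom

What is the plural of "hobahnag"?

"hobahnag" has last vowel 'a'. The stems whose last vowel is 'a' (voflaf → voflafir, wabtumag → wabtumagir) add -ir.
The other patterns: stems whose last vowel is 'e' or 'u' insert -om- after the first vowel; stems whose last vowel is 'i' change the last vowel to 'a'; stems whose last vowel is 'o' add the prefix zu-.
So hobahnag → hobahnagir.

hobahnagir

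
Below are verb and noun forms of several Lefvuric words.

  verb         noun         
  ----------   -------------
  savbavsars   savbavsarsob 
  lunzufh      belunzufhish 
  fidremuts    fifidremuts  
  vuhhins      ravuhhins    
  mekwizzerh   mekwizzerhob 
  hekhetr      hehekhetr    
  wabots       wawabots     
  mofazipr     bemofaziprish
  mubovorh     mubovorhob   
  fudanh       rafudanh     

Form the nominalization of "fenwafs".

fidremuts and savbavsars both end in -s yet inflect differently (fifidremuts, savbavsarsob), so the final letter is not what conditions the rule; the second-to-last letter is.
"fenwafs" has second-to-last letter 'f'. The one such stem in the data (lunzufh → belunzufhish) adds be- … -ish around the stem, so the same rule applies.
The other patterns: stems whose second-to-last letter is 't' repeat the first consonant+vowel as a prefix; stems whose second-to-last letter is 'r' add -ob; stems whose second-to-last letter is 'n' add the prefix ra-.
So fenwafs → befenwafsish.

befenwafsish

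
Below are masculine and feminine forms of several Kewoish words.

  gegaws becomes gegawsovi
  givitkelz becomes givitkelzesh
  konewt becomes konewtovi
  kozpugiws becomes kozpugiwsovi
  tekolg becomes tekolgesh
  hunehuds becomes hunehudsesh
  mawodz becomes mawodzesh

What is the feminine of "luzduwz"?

gegaws and hunehuds both end in -s yet inflect differently (gegawsovi, hunehudsesh), so the final letter is not what conditions the rule; the second-to-last letter is.
"luzduwz" has second-to-last letter 'w'. The stems whose second-to-last letter is 'w' (gegaws → gegawsovi, konewt → konewtovi, kozpugiws → kozpugiwsovi) add -ovi.
So luzduwz → luzduwzovi.

luzduwzovi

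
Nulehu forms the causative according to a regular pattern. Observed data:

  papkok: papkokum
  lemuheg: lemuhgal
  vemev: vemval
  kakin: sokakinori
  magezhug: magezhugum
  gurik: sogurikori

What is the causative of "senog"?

"senog" has last vowel 'o'. The one such stem in the data (papkok → papkokum) adds -um, so the same rule applies.
So senog → senogum.

senogum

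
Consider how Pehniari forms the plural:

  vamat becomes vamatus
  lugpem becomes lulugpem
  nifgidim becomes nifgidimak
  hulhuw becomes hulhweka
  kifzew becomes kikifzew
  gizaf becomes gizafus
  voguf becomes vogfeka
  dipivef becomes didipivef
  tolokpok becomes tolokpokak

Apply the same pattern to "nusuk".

voguf and dipivef both end in -f yet inflect differently (vogfeka, didipivef), so the final letter is not what conditions the rule; the last vowel is.
"nusuk" has last vowel 'u'. The stems whose last vowel is 'u' (hulhuw → hulhweka, voguf → vogfeka) delete the last vowel and add -eka.
The other patterns: stems whose last vowel is 'i' or 'o' add -ak; stems whose last vowel is 'e' repeat the first consonant+vowel as a prefix; stems whose last vowel is 'a' add -us.
So nusuk → nuskeka.

nuskeka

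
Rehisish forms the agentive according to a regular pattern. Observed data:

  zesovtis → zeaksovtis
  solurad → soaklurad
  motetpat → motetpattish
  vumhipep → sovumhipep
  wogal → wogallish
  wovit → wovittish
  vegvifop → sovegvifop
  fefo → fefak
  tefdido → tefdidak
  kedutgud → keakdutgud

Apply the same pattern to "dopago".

vegvifop and fefo both have last vowel 'o' yet inflect differently (sovegvifop, fefak), so the last vowel is not what conditions the rule; the final letter is.
"dopago" ends in -o. The stems ending in -o (fefo → fefak, tefdido → tefdidak) drop the final letter and add -ak.
The other patterns: stems ending in -l or -t double the final consonant and add -ish; stems ending in -p add the prefix so-; stems ending in -d or -s insert -ak- after the first vowel.
So dopago → dopagak.

dopagak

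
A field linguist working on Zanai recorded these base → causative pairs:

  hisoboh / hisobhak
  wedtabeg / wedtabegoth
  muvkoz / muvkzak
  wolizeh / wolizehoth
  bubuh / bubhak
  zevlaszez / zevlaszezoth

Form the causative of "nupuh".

nuphak

zevlaszez and muvkoz both end in -z yet inflect differently (zevlaszezoth, muvkzak), so the final letter is not what conditions the rule; the last vowel is.
"nupuh" has last vowel 'u'. The one such stem in the data (bubuh → bubhak) deletes the last vowel and adds -ak (as do muvkoz, hisoboh), so the same rule applies.
The other pattern: stems whose last vowel is 'e' add -oth.
So nupuh → nuphak.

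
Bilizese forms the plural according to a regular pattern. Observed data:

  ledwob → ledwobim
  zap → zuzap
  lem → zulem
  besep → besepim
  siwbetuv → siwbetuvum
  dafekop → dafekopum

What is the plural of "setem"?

"setem" has 2 vowels. The stems with 2 vowels (besep → besepim, ledwob → ledwobim) add -im.
The other patterns: stems with 1 vowel add the prefix zu-; stems with 3 vowels add -um.
So setem → setemim.

setemim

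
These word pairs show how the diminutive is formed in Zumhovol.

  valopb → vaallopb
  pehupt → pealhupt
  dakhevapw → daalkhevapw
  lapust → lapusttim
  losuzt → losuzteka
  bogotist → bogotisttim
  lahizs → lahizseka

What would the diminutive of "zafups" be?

pehupt and bogotist both end in -t yet inflect differently (pealhupt, bogotisttim), so the final letter is not what conditions the rule; the second-to-last letter is.
"zafups" has second-to-last letter 'p'. The stems whose second-to-last letter is 'p' (valopb → vaallopb, pehupt → pealhupt, dakhevapw → daalkhevapw) insert -al- after the first vowel.
So zafups → zaalfups.

zaalfups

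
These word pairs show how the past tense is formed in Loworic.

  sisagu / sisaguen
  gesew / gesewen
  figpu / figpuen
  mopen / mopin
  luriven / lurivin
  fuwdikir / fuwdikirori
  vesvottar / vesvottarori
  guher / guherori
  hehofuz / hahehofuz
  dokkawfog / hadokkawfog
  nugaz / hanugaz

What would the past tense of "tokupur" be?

tokupurori

gesew and mopen both have last vowel 'e' yet inflect differently (gesewen, mopin), so the last vowel is not what conditions the rule; the final letter is.
"tokupur" ends in -r. The stems ending in -r (fuwdikir → fuwdikirori, vesvottar → vesvottarori, guher → guherori) add -ori.
The other patterns: stems ending in -u or -w add -en; stems ending in -n change the last vowel to 'i'; stems ending in -g or -z add the prefix ha-.
So tokupur → tokupurori.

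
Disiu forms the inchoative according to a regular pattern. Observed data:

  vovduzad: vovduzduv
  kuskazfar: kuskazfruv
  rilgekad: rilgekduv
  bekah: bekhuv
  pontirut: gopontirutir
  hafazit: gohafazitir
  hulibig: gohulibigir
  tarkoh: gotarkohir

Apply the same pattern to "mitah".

bekah and tarkoh both end in -h yet inflect differently (bekhuv, gotarkohir), so the final letter is not what conditions the rule; the last vowel is.
"mitah" has last vowel 'a'. The stems whose last vowel is 'a' (vovduzad → vovduzduv, kuskazfar → kuskazfruv, rilgekad → rilgekduv) delete the last vowel and add -uv.
The other pattern: stems whose last vowel is 'i', 'o' or 'u' add go- … -ir around the stem.
So mitah → mithuv.

mithuv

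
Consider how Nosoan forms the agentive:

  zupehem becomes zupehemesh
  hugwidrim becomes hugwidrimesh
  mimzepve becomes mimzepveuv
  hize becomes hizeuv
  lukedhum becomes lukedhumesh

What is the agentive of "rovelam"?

zupehem and hize both have last vowel 'e' yet inflect differently (zupehemesh, hizeuv), so the last vowel is not what conditions the rule; the final letter is.
"rovelam" ends in -m. The stems ending in -m (lukedhum → lukedhumesh, hugwidrim → hugwidrimesh, zupehem → zupehemesh) add -esh.
The other pattern: stems ending in -e add -uv.
So rovelam → rovelamesh.

rovelamesh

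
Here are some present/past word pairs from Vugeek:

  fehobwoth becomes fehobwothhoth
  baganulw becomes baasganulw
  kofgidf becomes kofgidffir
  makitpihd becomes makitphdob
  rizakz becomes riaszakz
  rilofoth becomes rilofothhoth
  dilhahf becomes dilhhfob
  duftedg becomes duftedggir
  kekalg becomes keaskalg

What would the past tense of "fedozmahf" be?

fedozmhfob

kofgidf and dilhahf both end in -f yet inflect differently (kofgidffir, dilhhfob), so the final letter is not what conditions the rule; the second-to-last letter is.
"fedozmahf" has second-to-last letter 'h'. The stems whose second-to-last letter is 'h' (dilhahf → dilhhfob, makitpihd → makitphdob) delete the last vowel and add -ob.
The other patterns: stems whose second-to-last letter is 't' double the final consonant and add -oth; stems whose second-to-last letter is 'd' double the final consonant and add -ir; stems whose second-to-last letter is 'k' or 'l' insert -as- after the first vowel.
So fedozmahf → fedozmhfob.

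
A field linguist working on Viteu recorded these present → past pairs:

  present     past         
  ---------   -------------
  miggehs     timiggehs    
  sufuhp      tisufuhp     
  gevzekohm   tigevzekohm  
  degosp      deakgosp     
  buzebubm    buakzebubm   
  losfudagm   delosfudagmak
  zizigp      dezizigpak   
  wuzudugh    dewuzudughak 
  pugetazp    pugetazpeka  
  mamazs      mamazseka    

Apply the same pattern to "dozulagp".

dedozulagpak

"dozulagp" has second-to-last letter 'g'. The stems whose second-to-last letter is 'g' (losfudagm → delosfudagmak, zizigp → dezizigpak, wuzudugh → dewuzudughak) add de- … -ak around the stem.
The other patterns: stems whose second-to-last letter is 'h' add the prefix ti-; stems whose second-to-last letter is 'b' or 's' insert -ak- after the first vowel; stems whose second-to-last letter is 'z' add -eka.
So dozulagp → dedozulagpak.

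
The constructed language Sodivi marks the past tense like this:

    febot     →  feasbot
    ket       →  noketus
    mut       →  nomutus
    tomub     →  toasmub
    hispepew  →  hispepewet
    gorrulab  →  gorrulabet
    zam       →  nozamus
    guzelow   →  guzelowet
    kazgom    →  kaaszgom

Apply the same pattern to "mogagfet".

mogagfetet

zam and kazgom both end in -m yet inflect differently (nozamus, kaaszgom), so the final letter is not what conditions the rule; the number of vowels is.
"mogagfet" has 3 vowels. The stems with 3 vowels (guzelow → guzelowet, hispepew → hispepewet, gorrulab → gorrulabet) add -et.
So mogagfet → mogagfetet.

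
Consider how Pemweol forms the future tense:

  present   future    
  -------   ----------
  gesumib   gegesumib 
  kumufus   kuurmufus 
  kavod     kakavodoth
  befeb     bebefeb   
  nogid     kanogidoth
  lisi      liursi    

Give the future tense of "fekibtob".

lisi and nogid both have last vowel 'i' yet inflect differently (liursi, kanogidoth), so the last vowel is not what conditions the rule; the final letter is.
"fekibtob" ends in -b. The stems ending in -b (gesumib → gegesumib, befeb → bebefeb) repeat the first consonant+vowel as a prefix.
So fekibtob → fefekibtob.

fefekibtob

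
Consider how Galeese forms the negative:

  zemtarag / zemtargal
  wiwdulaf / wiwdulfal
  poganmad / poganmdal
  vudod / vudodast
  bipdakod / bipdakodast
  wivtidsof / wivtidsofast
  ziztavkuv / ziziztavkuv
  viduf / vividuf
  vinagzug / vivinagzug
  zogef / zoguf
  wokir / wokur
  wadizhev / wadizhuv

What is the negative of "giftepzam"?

poganmad and vudod both end in -d yet inflect differently (poganmdal, vudodast), so the final letter is not what conditions the rule; the last vowel is.
"giftepzam" has last vowel 'a'. The stems whose last vowel is 'a' (zemtarag → zemtargal, wiwdulaf → wiwdulfal, poganmad → poganmdal) delete the last vowel and add -al.
The other patterns: stems whose last vowel is 'o' add -ast; stems whose last vowel is 'u' repeat the first consonant+vowel as a prefix; stems whose last vowel is 'e' or 'i' change the last vowel to 'u'.
So giftepzam → giftepzmal.

giftepzmal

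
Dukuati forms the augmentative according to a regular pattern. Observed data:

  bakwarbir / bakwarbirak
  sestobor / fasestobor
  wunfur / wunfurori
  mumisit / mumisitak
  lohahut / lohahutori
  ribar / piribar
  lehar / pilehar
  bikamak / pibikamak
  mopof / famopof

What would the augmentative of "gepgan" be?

pigepgan

sestobor and wunfur both end in -r yet inflect differently (fasestobor, wunfurori), so the final letter is not what conditions the rule; the last vowel is.
"gepgan" has last vowel 'a'. The stems whose last vowel is 'a' (lehar → pilehar, bikamak → pibikamak, ribar → piribar) add the prefix pi-.
So gepgan → pigepgan.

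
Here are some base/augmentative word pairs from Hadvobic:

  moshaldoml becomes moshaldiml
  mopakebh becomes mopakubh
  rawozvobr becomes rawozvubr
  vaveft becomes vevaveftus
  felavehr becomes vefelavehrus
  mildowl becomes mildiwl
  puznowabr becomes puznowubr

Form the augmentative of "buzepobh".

felavehr and puznowabr both end in -r yet inflect differently (vefelavehrus, puznowubr), so the final letter is not what conditions the rule; the second-to-last letter is.
"buzepobh" has second-to-last letter 'b'. The stems whose second-to-last letter is 'b' (mopakebh → mopakubh, puznowabr → puznowubr, rawozvobr → rawozvubr) change the last vowel to 'u'.
The other patterns: stems whose second-to-last letter is 'f' or 'h' add ve- … -us around the stem; stems whose second-to-last letter is 'm' or 'w' change the last vowel to 'i'.
So buzepobh → buzepubh.

buzepubh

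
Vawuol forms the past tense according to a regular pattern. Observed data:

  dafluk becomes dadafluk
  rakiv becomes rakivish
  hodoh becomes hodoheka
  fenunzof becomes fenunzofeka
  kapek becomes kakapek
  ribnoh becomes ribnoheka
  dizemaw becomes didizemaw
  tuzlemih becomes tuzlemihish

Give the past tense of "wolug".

wowolug

"wolug" has last vowel 'u'. The one such stem in the data (dafluk → dadafluk) repeats the first consonant+vowel as a prefix (as do kapek, dizemaw), so the same rule applies.
So wolug → wowolug.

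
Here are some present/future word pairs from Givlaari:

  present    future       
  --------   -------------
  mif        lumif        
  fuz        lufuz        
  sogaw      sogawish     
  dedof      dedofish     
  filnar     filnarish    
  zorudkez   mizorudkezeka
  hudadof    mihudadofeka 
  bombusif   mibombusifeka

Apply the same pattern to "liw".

"liw" has 1 vowel. The stems with 1 vowel (mif → lumif, fuz → lufuz) add the prefix lu-.
The other patterns: stems with 2 vowels add -ish; stems with 3 vowels add mi- … -eka around the stem.
So liw → luliw.

luliw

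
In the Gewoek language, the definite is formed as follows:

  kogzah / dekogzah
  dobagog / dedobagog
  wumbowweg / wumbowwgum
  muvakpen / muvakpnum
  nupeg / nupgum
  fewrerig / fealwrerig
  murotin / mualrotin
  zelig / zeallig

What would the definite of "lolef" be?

lolfum

"lolef" has last vowel 'e'. The stems whose last vowel is 'e' (wumbowweg → wumbowwgum, nupeg → nupgum, muvakpen → muvakpnum) delete the last vowel and add -um.
The other patterns: stems whose last vowel is 'i' insert -al- after the first vowel; stems whose last vowel is 'a' or 'o' add the prefix de-.
So lolef → lolfum.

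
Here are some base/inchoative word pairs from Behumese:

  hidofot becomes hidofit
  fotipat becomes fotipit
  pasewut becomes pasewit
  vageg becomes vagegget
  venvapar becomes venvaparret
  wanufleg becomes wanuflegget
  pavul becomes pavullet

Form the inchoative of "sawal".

sawallet

fotipat and venvapar both have last vowel 'a' yet inflect differently (fotipit, venvaparret), so the last vowel is not what conditions the rule; the final letter is.
"sawal" ends in -l. The one such stem in the data (pavul → pavullet) doubles the final consonant and adds -et (as do vageg, venvapar), so the same rule applies.
The other pattern: stems ending in -t change the last vowel to 'i'.
So sawal → sawallet.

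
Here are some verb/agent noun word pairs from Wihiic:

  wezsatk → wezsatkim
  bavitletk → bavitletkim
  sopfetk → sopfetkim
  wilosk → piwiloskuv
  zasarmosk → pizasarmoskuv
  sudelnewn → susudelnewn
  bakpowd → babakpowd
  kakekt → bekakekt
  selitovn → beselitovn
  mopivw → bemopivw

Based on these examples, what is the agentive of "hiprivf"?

"hiprivf" has second-to-last letter 'v'. The stems whose second-to-last letter is 'v' (selitovn → beselitovn, mopivw → bemopivw) add the prefix be-.
The other patterns: stems whose second-to-last letter is 't' add -im; stems whose second-to-last letter is 's' add pi- … -uv around the stem; stems whose second-to-last letter is 'w' repeat the first consonant+vowel as a prefix.
So hiprivf → behiprivf.

behiprivf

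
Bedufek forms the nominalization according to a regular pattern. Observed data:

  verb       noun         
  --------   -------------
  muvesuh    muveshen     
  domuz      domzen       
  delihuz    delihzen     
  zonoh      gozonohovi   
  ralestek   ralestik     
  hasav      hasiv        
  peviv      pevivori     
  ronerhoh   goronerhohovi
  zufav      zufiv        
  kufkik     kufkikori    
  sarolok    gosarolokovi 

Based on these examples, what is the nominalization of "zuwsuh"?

"zuwsuh" has last vowel 'u'. The stems whose last vowel is 'u' (delihuz → delihzen, muvesuh → muveshen, domuz → domzen) delete the last vowel and add -en.
So zuwsuh → zuwshen.

zuwshen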